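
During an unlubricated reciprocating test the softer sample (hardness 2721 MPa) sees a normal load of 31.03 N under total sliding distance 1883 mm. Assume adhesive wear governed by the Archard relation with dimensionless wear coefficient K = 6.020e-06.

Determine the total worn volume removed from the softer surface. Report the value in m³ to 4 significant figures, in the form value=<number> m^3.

The computation runs at full float precision — intermediate values are displayed rounded — one final rounding: 4 significant figures.
Path length L = 1883 mm = 1.883 m.
Hardness H = 2721 MPa = 2.721e+09 Pa.
Collected in SI base units: W = 31.03 N, H = 2.721e+09 Pa, K = 6.020e-06.
Volume removed: V = K·W·L/H = 6.020e-06 · 31.03 · 1.883 / 2.721e+09 = 1.293e-13 m³.

value=1.293e-13 m^3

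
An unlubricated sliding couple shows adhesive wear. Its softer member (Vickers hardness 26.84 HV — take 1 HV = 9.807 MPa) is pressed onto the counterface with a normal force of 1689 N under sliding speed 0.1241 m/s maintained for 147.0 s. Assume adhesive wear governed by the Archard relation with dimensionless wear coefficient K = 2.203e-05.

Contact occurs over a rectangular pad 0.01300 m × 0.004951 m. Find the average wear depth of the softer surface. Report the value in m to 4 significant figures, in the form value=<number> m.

The intermediates are shown rounded, and the algebra holds full float precision. Rounded once at the end, at 4 significant figures.
Convert: Distance L = v·t = 0.1241 m/s × 147.0 s = 18.24 m.
Convert: Hardness H = 26.84 HV × 9.807 MPa/HV = 263.2 MPa = 2.632e+08 Pa.
Convert: Contact area A = 0.01300 m × 0.004951 m = 6.436e-05 m².
Restated in SI base units: W = 1689 N, H = 2.632e+08 Pa, K = 2.203e-05.
Wear volume V = K·W·L/H = 2.203e-05 · 1689 · 18.24 / 2.632e+08 = 2.579e-09 m³.
Depth of wear h = V/A = 2.579e-09 / 6.436e-05 = 4.007e-05 m.

value=4.007e-05 m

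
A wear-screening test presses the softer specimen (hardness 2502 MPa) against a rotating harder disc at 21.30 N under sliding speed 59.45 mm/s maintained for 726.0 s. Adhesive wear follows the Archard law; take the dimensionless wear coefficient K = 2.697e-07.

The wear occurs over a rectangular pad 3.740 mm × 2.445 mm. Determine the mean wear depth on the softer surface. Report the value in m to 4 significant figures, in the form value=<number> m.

The intermediates are printed rounded, and the algebra holds full float precision; a lone final rounding, at 4 significant figures.
Sliding speed v = 59.45 mm/s = 0.05945 m/s. Path length L = v·t = 0.05945 m/s × 726.0 s = 43.16 m.
Hardness H = 2502 MPa = 2.502e+09 Pa.
Pad sides 3.740 mm × 2.445 mm = 0.003740 m × 0.002445 m. Contact area A = 0.003740 m × 0.002445 m = 9.144e-06 m².
Expressed in SI base units: W = 21.30 N, H = 2.502e+09 Pa, K = 2.697e-07.
Apply Archard: V = K·W·L/H = 2.697e-07 · 21.30 · 43.16 / 2.502e+09 = 9.910e-14 m³.
Mean wear depth h = V/A = 9.910e-14 / 9.144e-06 = 1.084e-08 m.

value=1.084e-08 m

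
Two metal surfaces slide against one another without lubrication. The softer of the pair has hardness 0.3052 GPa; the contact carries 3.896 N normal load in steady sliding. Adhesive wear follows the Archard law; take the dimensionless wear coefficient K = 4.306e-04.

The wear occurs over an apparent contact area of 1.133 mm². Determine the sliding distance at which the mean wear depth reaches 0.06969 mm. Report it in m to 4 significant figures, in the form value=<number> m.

Each operation keeps exact precision — intermediates are shown rounded — rounded once at the end, at four significant digits.
Hardness H = 0.3052 GPa = 3.052e+08 Pa.
Contact area A = 1.133 mm² = 1.133e-06 m².
Depth limit h_lim = 0.06969 mm = 6.969e-05 m.
Collected in SI base units: W = 3.896 N, H = 3.052e+08 Pa, K = 4.306e-04.
Allowed volume V_lim = h_lim·A = 6.969e-05 · 1.133e-06 = 7.896e-11 m³.
Sliding life L = V_lim·H/(K·W) = 7.896e-11 · 3.052e+08 / (4.306e-04 · 3.896) = 14.36 m.

value=14.36 m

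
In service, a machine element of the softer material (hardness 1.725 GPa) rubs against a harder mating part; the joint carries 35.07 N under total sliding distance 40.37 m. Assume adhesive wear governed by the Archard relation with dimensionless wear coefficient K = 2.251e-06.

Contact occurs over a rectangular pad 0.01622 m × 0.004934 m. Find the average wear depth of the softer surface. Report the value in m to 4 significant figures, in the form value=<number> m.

value=2.309e-08 m

Every step holds full float precision — shown intermediates are rounded; a single final rounding, at 4 significant digits.
Hardness H = 1.725 GPa = 1.725e+09 Pa.
Contact area A = 0.01622 m × 0.004934 m = 8.003e-05 m².
As SI base values: W = 35.07 N, H = 1.725e+09 Pa, K = 2.251e-06.
Apply Archard: V = K·W·L/H = 2.251e-06 · 35.07 · 40.37 / 1.725e+09 = 1.847e-12 m³.
Mean depth h = V/A = 1.847e-12 / 8.003e-05 = 2.309e-08 m.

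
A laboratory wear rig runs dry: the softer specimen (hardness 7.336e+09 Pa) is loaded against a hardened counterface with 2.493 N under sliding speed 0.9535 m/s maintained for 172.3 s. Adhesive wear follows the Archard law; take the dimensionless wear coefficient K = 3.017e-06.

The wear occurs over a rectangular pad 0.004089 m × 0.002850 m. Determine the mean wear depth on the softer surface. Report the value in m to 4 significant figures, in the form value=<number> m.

value=1.445e-08 m

Every step runs at full float precision; intermediate values appear rounded — one final rounding to 4 significant figures.
The distance L = v·t = 0.9535 m/s × 172.3 s = 164.3 m.
Contact area A = 0.004089 m × 0.002850 m = 1.165e-05 m².
Working in SI base units: W = 2.493 N, H = 7.336e+09 Pa, K = 3.017e-06.
The Archard volume V = K·W·L/H = 3.017e-06 · 2.493 · 164.3 / 7.336e+09 = 1.684e-13 m³.
Depth h = V/A = 1.684e-13 / 1.165e-05 = 1.445e-08 m.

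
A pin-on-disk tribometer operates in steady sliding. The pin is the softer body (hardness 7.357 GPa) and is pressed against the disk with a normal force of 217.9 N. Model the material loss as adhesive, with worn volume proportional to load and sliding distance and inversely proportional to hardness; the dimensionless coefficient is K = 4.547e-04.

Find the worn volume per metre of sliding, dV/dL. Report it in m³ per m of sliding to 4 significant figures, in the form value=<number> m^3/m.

The intermediates are shown rounded; all working math maintains full float precision; rounded just once to four significant digits.
Hardness H = 7.357 GPa = 7.357e+09 Pa.
In SI base units, W = 217.9 N, H = 7.357e+09 Pa, K = 4.547e-04.
Rate of wear dV/dL = K·W/H: 4.547e-04 · 217.9 / 7.357e+09 = 1.347e-11 m³/m.

value=1.347e-11 m^3/m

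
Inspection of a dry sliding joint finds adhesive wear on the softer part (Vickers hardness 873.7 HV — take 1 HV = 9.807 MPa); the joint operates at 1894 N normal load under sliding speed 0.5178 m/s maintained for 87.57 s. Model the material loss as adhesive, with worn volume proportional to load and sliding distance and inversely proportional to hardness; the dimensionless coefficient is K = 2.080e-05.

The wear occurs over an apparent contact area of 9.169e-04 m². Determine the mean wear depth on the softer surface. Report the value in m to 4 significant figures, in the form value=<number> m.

value=2.274e-07 m

All working math maintains full float precision — intermediate values appear rounded, and a lone final rounding to four significant digits.
Convert: Distance covered L = v·t = 0.5178 m/s × 87.57 s = 45.34 m.
Convert: Hardness H = 873.7 HV × 9.807 MPa/HV = 8568 MPa = 8.568e+09 Pa.
In SI base units: W = 1894 N, H = 8.568e+09 Pa, K = 2.080e-05.
The Archard volume V = K·W·L/H = 2.080e-05 · 1894 · 45.34 / 8.568e+09 = 2.085e-10 m³.
Mean wear depth h = V/A = 2.085e-10 / 9.169e-04 = 2.274e-07 m.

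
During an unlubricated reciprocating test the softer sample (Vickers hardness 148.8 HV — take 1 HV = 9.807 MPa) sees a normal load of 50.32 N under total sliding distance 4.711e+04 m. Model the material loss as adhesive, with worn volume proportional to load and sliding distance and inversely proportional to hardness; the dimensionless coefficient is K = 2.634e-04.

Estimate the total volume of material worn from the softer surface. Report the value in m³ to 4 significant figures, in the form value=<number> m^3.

value=4.279e-07 m^3

The computation runs at full precision; shown intermediates are rounded, and one final rounding: four significant figures.
Hardness H = 148.8 HV × 9.807 MPa/HV = 1459 MPa = 1.459e+09 Pa.
Working in SI base units: W = 50.32 N, H = 1.459e+09 Pa, K = 2.634e-04.
Worn volume V = K·W·L/H = 2.634e-04 · 50.32 · 4.711e+04 / 1.459e+09 = 4.279e-07 m³.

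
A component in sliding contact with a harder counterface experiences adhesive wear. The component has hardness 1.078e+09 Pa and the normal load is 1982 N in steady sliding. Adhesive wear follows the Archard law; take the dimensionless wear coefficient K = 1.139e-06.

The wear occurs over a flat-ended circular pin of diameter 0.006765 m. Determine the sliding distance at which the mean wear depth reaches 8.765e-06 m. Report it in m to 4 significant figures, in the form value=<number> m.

value=150.4 m

The intermediates are shown rounded. All arithmetic keeps full float precision — a lone final rounding to four significant digits.
Convert: Contact area A = π·d²/4 = π·(0.006765 m)²/4 = 3.594e-05 m².
Working in SI base units: W = 1982 N, H = 1.078e+09 Pa, K = 1.139e-06.
Limit volume V_lim = h_lim·A = 8.765e-06 · 3.594e-05 = 3.150e-10 m³.
So the life L = V_lim·H/(K·W) = 3.150e-10 · 1.078e+09 / (1.139e-06 · 1982) = 150.4 m.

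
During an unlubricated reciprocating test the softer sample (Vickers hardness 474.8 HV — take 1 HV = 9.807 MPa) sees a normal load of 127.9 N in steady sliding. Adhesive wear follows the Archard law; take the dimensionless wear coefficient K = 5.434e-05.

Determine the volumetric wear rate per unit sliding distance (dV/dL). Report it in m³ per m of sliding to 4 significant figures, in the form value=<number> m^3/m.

value=1.493e-12 m^3/m

All arithmetic carries exact precision, and printed values are rounded, and one final rounding, at four significant figures.
Convert: Hardness H = 474.8 HV × 9.807 MPa/HV = 4656 MPa = 4.656e+09 Pa.
In SI base units: W = 127.9 N, H = 4.656e+09 Pa, K = 5.434e-05.
Volumetric rate dV/dL = K·W/H, so: 5.434e-05 · 127.9 / 4.656e+09 = 1.493e-12 m³/m.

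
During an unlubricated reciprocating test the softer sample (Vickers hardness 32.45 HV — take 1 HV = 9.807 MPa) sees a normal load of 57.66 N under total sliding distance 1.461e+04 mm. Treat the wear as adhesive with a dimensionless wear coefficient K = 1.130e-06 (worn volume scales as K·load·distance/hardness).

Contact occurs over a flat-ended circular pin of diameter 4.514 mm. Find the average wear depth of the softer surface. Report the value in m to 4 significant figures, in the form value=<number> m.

All working math keeps exact precision — quoted intermediates are rounded — rounded just once: four significant figures.
Convert: Distance L = 1.461e+04 mm = 14.61 m.
Convert: Hardness H = 32.45 HV × 9.807 MPa/HV = 318.2 MPa = 3.182e+08 Pa.
Convert: Pin diameter d = 4.514 mm = 0.004514 m. Contact area A = π·d²/4 = π·(0.004514 m)²/4 = 1.600e-05 m².
As SI base values: W = 57.66 N, H = 3.182e+08 Pa, K = 1.130e-06.
Apply Archard: V = K·W·L/H = 1.130e-06 · 57.66 · 14.61 / 3.182e+08 = 2.991e-12 m³.
Wear depth h = V/A = 2.991e-12 / 1.600e-05 = 1.869e-07 m.

value=1.869e-07 m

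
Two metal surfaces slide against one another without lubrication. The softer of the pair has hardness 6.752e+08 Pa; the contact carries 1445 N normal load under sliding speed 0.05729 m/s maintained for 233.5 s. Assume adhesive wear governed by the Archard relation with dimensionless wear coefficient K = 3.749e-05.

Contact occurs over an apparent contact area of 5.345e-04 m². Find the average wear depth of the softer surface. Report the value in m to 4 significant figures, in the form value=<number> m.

value=2.008e-06 m

The algebra holds full float precision — the intermediates are printed rounded. Rounded just once, at four significant figures.
The distance L = v·t = 0.05729 m/s × 233.5 s = 13.38 m.
Collected in SI base units: W = 1445 N, H = 6.752e+08 Pa, K = 3.749e-05.
The Archard volume V = K·W·L/H = 3.749e-05 · 1445 · 13.38 / 6.752e+08 = 1.073e-09 m³.
Depth h = V/A = 1.073e-09 / 5.345e-04 = 2.008e-06 m.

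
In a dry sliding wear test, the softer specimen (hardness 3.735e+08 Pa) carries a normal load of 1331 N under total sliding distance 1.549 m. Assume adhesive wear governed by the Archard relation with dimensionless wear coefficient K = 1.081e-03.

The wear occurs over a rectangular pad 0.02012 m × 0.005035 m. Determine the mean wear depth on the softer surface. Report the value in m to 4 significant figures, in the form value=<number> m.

The computation carries full precision; quoted intermediates are rounded; one final rounding: 4 significant figures.
Convert: Contact area A = 0.02012 m × 0.005035 m = 1.013e-04 m².
In SI base units: W = 1331 N, H = 3.735e+08 Pa, K = 1.081e-03.
Archard relation: V = K·W·L/H = 1.081e-03 · 1331 · 1.549 / 3.735e+08 = 5.967e-09 m³.
Average depth h = V/A = 5.967e-09 / 1.013e-04 = 5.890e-05 m.

value=5.890e-05 m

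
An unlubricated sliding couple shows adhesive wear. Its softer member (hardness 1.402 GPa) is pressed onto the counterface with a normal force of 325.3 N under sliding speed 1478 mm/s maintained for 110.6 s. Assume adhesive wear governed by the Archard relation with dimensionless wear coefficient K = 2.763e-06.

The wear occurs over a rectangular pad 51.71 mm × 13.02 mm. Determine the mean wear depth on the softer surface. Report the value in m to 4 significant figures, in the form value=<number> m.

Intermediates appear rounded, and all working math keeps exact precision, and one final rounding, at 4 significant figures.
Sliding speed v = 1478 mm/s = 1.478 m/s. Total distance L = v·t = 1.478 m/s × 110.6 s = 163.5 m.
Hardness H = 1.402 GPa = 1.402e+09 Pa.
Pad sides 51.71 mm × 13.02 mm = 0.05171 m × 0.01302 m. Contact area A = 0.05171 m × 0.01302 m = 6.733e-04 m².
As SI base values: W = 325.3 N, H = 1.402e+09 Pa, K = 2.763e-06.
By Archard's law, V = K·W·L/H = 2.763e-06 · 325.3 · 163.5 / 1.402e+09 = 1.048e-10 m³.
Wear depth h = V/A = 1.048e-10 / 6.733e-04 = 1.557e-07 m.

value=1.557e-07 m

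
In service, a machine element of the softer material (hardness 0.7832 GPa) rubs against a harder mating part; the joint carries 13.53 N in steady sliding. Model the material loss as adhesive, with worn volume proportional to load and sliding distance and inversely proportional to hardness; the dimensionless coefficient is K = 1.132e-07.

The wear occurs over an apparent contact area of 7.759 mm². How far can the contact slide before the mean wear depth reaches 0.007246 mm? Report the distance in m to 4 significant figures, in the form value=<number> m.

The algebra maintains full float precision; quoted intermediates are rounded. Rounded just once: four significant digits.
Convert: Hardness H = 0.7832 GPa = 7.832e+08 Pa.
Convert: Contact area A = 7.759 mm² = 7.759e-06 m².
Convert: Depth limit h_lim = 0.007246 mm = 7.246e-06 m.
In SI base units: W = 13.53 N, H = 7.832e+08 Pa, K = 1.132e-07.
At the depth limit, V_lim = h_lim·A = 7.246e-06 · 7.759e-06 = 5.622e-11 m³.
Thus life L = V_lim·H/(K·W) = 5.622e-11 · 7.832e+08 / (1.132e-07 · 13.53) = 2.875e+04 m.

value=2.875e+04 m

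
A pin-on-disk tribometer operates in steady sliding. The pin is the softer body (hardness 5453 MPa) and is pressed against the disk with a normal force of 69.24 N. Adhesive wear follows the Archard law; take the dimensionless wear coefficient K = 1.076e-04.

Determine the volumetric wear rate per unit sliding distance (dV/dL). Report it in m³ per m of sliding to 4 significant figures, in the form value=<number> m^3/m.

value=1.366e-12 m^3/m

Intermediate values are displayed rounded, and each operation carries full precision; a lone final rounding to 4 significant digits.
Hardness H = 5453 MPa = 5.453e+09 Pa.
Working in SI base units: W = 69.24 N, H = 5.453e+09 Pa, K = 1.076e-04.
Sliding wear rate dV/dL = K·W/H, so: 1.076e-04 · 69.24 / 5.453e+09 = 1.366e-12 m³/m.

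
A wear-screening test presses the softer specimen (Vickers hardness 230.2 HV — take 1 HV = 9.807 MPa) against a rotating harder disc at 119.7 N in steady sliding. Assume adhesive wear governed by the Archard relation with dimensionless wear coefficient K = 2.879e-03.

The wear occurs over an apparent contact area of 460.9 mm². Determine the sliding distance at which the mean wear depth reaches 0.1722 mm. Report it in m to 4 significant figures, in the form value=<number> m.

Shown intermediates are rounded. The algebra runs at exact precision, and one last rounding, at 4 significant digits.
Hardness H = 230.2 HV × 9.807 MPa/HV = 2258 MPa = 2.258e+09 Pa.
Contact area A = 460.9 mm² = 4.609e-04 m².
Depth limit h_lim = 0.1722 mm = 1.722e-04 m.
In SI base units: W = 119.7 N, H = 2.258e+09 Pa, K = 2.879e-03.
Limit volume V_lim = h_lim·A = 1.722e-04 · 4.609e-04 = 7.937e-08 m³.
Life L = V_lim·H/(K·W) = 7.937e-08 · 2.258e+09 / (2.879e-03 · 119.7) = 519.9 m.

value=519.9 m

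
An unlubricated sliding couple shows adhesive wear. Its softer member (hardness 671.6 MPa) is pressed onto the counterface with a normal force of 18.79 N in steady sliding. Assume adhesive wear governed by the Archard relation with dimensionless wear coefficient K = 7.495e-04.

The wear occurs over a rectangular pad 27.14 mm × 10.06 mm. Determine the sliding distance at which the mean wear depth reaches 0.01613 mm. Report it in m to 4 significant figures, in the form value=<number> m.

Intermediates are shown rounded — the computation keeps full precision, and one final rounding, at 4 significant digits.
Convert: Hardness H = 671.6 MPa = 6.716e+08 Pa.
Convert: Pad sides 27.14 mm × 10.06 mm = 0.02714 m × 0.01006 m. Contact area A = 0.02714 m × 0.01006 m = 2.730e-04 m².
Convert: Depth limit h_lim = 0.01613 mm = 1.613e-05 m.
In SI base units, W = 18.79 N, H = 6.716e+08 Pa, K = 7.495e-04.
Limit volume V_lim = h_lim·A = 1.613e-05 · 2.730e-04 = 4.404e-09 m³.
So the life L = V_lim·H/(K·W) = 4.404e-09 · 6.716e+08 / (7.495e-04 · 18.79) = 210.0 m.

value=210.0 m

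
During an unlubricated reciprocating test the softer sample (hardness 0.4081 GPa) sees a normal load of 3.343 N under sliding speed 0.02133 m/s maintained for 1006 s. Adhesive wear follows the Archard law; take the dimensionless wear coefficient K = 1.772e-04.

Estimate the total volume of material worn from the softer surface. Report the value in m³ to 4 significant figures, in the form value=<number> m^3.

All arithmetic holds full precision; intermediate values are shown rounded, and one final rounding to four significant figures.
Convert: Distance covered L = v·t = 0.02133 m/s × 1006 s = 21.46 m.
Convert: Hardness H = 0.4081 GPa = 4.081e+08 Pa.
Collected in SI base units: W = 3.343 N, H = 4.081e+08 Pa, K = 1.772e-04.
The Archard volume V = K·W·L/H = 1.772e-04 · 3.343 · 21.46 / 4.081e+08 = 3.115e-11 m³.

value=3.115e-11 m^3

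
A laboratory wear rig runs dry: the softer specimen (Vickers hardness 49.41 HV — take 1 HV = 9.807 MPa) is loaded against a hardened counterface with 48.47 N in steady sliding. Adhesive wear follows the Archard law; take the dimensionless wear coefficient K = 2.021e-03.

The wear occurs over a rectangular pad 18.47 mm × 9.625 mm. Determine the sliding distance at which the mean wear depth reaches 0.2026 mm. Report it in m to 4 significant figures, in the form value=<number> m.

Intermediate values are shown rounded. The algebra holds exact precision — a lone final rounding, at four significant digits.
Hardness H = 49.41 HV × 9.807 MPa/HV = 484.6 MPa = 4.846e+08 Pa.
Pad sides 18.47 mm × 9.625 mm = 0.01847 m × 0.009625 m. Contact area A = 0.01847 m × 0.009625 m = 1.778e-04 m².
Depth limit h_lim = 0.2026 mm = 2.026e-04 m.
Expressed in SI base units: W = 48.47 N, H = 4.846e+08 Pa, K = 2.021e-03.
Permissible volume V_lim = h_lim·A = 2.026e-04 · 1.778e-04 = 3.602e-08 m³.
Sliding life L = V_lim·H/(K·W) = 3.602e-08 · 4.846e+08 / (2.021e-03 · 48.47) = 178.2 m.

value=178.2 m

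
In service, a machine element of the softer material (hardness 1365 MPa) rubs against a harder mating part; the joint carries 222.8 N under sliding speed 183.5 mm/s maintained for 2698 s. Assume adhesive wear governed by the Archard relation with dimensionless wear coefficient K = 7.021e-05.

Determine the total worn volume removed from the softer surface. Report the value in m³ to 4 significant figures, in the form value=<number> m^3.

value=5.674e-09 m^3

The computation holds full precision, and intermediates appear rounded; rounded once at the end: 4 significant figures.
Convert: Sliding speed v = 183.5 mm/s = 0.1835 m/s. Distance covered L = v·t = 0.1835 m/s × 2698 s = 495.1 m.
Convert: Hardness H = 1365 MPa = 1.365e+09 Pa.
Expressed in SI base units: W = 222.8 N, H = 1.365e+09 Pa, K = 7.021e-05.
Archard volume V = K·W·L/H = 7.021e-05 · 222.8 · 495.1 / 1.365e+09 = 5.674e-09 m³.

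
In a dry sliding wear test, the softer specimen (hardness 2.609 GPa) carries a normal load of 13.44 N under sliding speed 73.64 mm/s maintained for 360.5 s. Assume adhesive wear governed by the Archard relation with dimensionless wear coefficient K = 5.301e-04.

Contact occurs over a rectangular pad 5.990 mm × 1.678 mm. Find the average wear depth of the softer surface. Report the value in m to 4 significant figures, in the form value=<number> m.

value=7.212e-06 m

The algebra holds exact precision. Intermediates are displayed rounded — a single final rounding, at four significant digits.
Sliding speed v = 73.64 mm/s = 0.07364 m/s. The distance L = v·t = 0.07364 m/s × 360.5 s = 26.55 m.
Hardness H = 2.609 GPa = 2.609e+09 Pa.
Pad sides 5.990 mm × 1.678 mm = 0.005990 m × 0.001678 m. Contact area A = 0.005990 m × 0.001678 m = 1.005e-05 m².
Working in SI base units: W = 13.44 N, H = 2.609e+09 Pa, K = 5.301e-04.
By Archard's law, V = K·W·L/H = 5.301e-04 · 13.44 · 26.55 / 2.609e+09 = 7.249e-11 m³.
Mean depth h = V/A = 7.249e-11 / 1.005e-05 = 7.212e-06 m.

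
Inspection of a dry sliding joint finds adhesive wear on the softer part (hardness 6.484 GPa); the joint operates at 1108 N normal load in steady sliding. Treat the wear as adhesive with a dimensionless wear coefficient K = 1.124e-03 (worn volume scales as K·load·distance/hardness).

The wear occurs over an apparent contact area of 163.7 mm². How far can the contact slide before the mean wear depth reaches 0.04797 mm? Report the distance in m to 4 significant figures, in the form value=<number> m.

All working math carries exact precision. Intermediate values are printed rounded — a lone final rounding, at 4 significant figures.
Hardness H = 6.484 GPa = 6.484e+09 Pa.
Contact area A = 163.7 mm² = 1.637e-04 m².
Depth limit h_lim = 0.04797 mm = 4.797e-05 m.
As SI base values: W = 1108 N, H = 6.484e+09 Pa, K = 1.124e-03.
Limit volume V_lim = h_lim·A = 4.797e-05 · 1.637e-04 = 7.853e-09 m³.
Sliding life L = V_lim·H/(K·W) = 7.853e-09 · 6.484e+09 / (1.124e-03 · 1108) = 40.88 m.

value=40.88 m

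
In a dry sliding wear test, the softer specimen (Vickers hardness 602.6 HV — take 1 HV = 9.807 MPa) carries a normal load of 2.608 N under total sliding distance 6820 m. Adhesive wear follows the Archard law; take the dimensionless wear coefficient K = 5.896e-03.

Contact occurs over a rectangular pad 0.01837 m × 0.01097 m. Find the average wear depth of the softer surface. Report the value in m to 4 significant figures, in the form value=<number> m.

Every step maintains full float precision. Intermediate values are shown rounded. Rounded once at the end to four significant figures.
Hardness H = 602.6 HV × 9.807 MPa/HV = 5910 MPa = 5.910e+09 Pa.
Contact area A = 0.01837 m × 0.01097 m = 2.015e-04 m².
Expressed in SI base units: W = 2.608 N, H = 5.910e+09 Pa, K = 5.896e-03.
Volume removed: V = K·W·L/H = 5.896e-03 · 2.608 · 6820 / 5.910e+09 = 1.775e-08 m³.
Depth of wear h = V/A = 1.775e-08 / 2.015e-04 = 8.806e-05 m.

value=8.806e-05 m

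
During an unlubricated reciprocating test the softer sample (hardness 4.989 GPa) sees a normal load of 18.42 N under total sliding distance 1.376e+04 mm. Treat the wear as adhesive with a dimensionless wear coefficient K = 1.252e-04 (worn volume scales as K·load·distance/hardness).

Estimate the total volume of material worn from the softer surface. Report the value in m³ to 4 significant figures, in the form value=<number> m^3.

value=6.361e-12 m^3

Shown intermediates are rounded — every step carries full precision, and one last rounding, at four significant figures.
Path length L = 1.376e+04 mm = 13.76 m.
Hardness H = 4.989 GPa = 4.989e+09 Pa.
SI base units throughout: W = 18.42 N, H = 4.989e+09 Pa, K = 1.252e-04.
Archard relation: V = K·W·L/H = 1.252e-04 · 18.42 · 13.76 / 4.989e+09 = 6.361e-12 m³.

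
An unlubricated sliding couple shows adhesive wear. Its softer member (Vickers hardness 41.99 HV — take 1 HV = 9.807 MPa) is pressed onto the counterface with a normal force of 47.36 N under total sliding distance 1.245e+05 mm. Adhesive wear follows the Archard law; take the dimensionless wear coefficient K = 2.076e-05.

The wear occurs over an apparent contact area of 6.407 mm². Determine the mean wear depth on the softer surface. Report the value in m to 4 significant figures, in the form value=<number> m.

Intermediate values are printed rounded. Every step maintains full float precision, and a single final rounding: four significant digits.
Distance L = 1.245e+05 mm = 124.5 m.
Hardness H = 41.99 HV × 9.807 MPa/HV = 411.8 MPa = 4.118e+08 Pa.
Contact area A = 6.407 mm² = 6.407e-06 m².
Restated in SI base units: W = 47.36 N, H = 4.118e+08 Pa, K = 2.076e-05.
The Archard volume V = K·W·L/H = 2.076e-05 · 47.36 · 124.5 / 4.118e+08 = 2.973e-10 m³.
Average depth h = V/A = 2.973e-10 / 6.407e-06 = 4.640e-05 m.

value=4.640e-05 m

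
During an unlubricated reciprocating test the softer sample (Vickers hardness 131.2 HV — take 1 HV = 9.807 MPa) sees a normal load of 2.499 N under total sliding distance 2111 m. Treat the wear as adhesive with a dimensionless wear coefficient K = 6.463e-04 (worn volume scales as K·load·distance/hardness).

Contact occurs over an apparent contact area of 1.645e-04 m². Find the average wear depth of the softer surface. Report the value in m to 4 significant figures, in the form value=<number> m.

value=1.611e-05 m

Quoted intermediates are rounded — all arithmetic holds full float precision, and one last rounding, at four significant figures.
Convert: Hardness H = 131.2 HV × 9.807 MPa/HV = 1287 MPa = 1.287e+09 Pa.
SI base units throughout: W = 2.499 N, H = 1.287e+09 Pa, K = 6.463e-04.
Apply Archard: V = K·W·L/H = 6.463e-04 · 2.499 · 2111 / 1.287e+09 = 2.650e-09 m³.
Depth of wear h = V/A = 2.650e-09 / 1.645e-04 = 1.611e-05 m.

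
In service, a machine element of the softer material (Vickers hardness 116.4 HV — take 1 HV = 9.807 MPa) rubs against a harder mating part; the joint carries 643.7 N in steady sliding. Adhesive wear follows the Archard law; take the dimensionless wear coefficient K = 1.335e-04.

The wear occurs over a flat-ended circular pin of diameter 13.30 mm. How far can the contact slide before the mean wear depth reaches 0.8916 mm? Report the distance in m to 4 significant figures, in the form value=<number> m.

The algebra holds exact precision. Intermediates appear rounded; rounded just once to 4 significant figures.
Hardness H = 116.4 HV × 9.807 MPa/HV = 1142 MPa = 1.142e+09 Pa.
Pin diameter d = 13.30 mm = 0.01330 m. Contact area A = π·d²/4 = π·(0.01330 m)²/4 = 1.389e-04 m².
Depth limit h_lim = 0.8916 mm = 8.916e-04 m.
Expressed in SI base units: W = 643.7 N, H = 1.142e+09 Pa, K = 1.335e-04.
Permissible volume V_lim = h_lim·A = 8.916e-04 · 1.389e-04 = 1.239e-07 m³.
So the life L = V_lim·H/(K·W) = 1.239e-07 · 1.142e+09 / (1.335e-04 · 643.7) = 1645 m.

value=1645 m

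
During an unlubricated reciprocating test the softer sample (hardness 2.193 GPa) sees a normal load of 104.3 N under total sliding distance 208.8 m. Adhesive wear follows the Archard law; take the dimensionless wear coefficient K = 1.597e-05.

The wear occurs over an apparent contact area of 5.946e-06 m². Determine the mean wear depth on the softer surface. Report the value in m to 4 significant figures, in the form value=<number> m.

Every step keeps full precision. The intermediates are displayed rounded. Rounded just once: four significant figures.
Convert: Hardness H = 2.193 GPa = 2.193e+09 Pa.
SI base units throughout: W = 104.3 N, H = 2.193e+09 Pa, K = 1.597e-05.
Archard volume V = K·W·L/H = 1.597e-05 · 104.3 · 208.8 / 2.193e+09 = 1.586e-10 m³.
Mean wear depth h = V/A = 1.586e-10 / 5.946e-06 = 2.667e-05 m.

value=2.667e-05 m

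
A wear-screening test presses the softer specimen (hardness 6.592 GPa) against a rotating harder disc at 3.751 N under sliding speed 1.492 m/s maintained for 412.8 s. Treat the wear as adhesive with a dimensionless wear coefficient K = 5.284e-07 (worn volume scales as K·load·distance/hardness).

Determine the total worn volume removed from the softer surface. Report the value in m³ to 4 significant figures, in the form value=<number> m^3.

Every step maintains full float precision; the intermediates are shown rounded; one last rounding to 4 significant figures.
Distance covered L = v·t = 1.492 m/s × 412.8 s = 615.9 m.
Hardness H = 6.592 GPa = 6.592e+09 Pa.
Working in SI base units: W = 3.751 N, H = 6.592e+09 Pa, K = 5.284e-07.
Archard volume V = K·W·L/H = 5.284e-07 · 3.751 · 615.9 / 6.592e+09 = 1.852e-13 m³.

value=1.852e-13 m^3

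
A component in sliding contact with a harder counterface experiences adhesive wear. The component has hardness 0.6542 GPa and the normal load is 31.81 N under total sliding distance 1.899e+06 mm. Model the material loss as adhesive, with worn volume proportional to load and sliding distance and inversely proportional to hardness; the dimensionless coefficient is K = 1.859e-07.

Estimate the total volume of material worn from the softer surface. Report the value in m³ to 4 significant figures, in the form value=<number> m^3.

value=1.717e-11 m^3

The intermediates appear rounded. Each operation runs at full float precision. Rounded just once: 4 significant figures.
Path length L = 1.899e+06 mm = 1899 m.
Hardness H = 0.6542 GPa = 6.542e+08 Pa.
As SI base values: W = 31.81 N, H = 6.542e+08 Pa, K = 1.859e-07.
Worn volume V = K·W·L/H = 1.859e-07 · 31.81 · 1899 / 6.542e+08 = 1.717e-11 m³.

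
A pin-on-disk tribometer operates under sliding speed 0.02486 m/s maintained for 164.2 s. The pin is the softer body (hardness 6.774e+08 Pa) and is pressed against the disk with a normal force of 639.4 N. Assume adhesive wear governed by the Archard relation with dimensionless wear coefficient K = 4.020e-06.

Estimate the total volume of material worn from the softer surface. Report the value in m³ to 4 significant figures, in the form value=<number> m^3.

value=1.549e-11 m^3

The algebra carries full float precision, and intermediates appear rounded; one final rounding, at four significant figures.
Distance covered L = v·t = 0.02486 m/s × 164.2 s = 4.082 m.
SI base units throughout: W = 639.4 N, H = 6.774e+08 Pa, K = 4.020e-06.
Apply Archard: V = K·W·L/H = 4.020e-06 · 639.4 · 4.082 / 6.774e+08 = 1.549e-11 m³.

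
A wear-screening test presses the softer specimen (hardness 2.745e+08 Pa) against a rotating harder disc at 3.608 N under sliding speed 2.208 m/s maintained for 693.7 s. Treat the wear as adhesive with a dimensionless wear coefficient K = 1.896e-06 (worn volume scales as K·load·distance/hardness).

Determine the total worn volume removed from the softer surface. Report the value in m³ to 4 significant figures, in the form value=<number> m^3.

value=3.817e-11 m^3

The intermediates are printed rounded; the algebra runs at full float precision, and one last rounding: four significant digits.
Sliding distance L = v·t = 2.208 m/s × 693.7 s = 1532 m.
In SI base units, W = 3.608 N, H = 2.745e+08 Pa, K = 1.896e-06.
The Archard volume V = K·W·L/H = 1.896e-06 · 3.608 · 1532 / 2.745e+08 = 3.817e-11 m³.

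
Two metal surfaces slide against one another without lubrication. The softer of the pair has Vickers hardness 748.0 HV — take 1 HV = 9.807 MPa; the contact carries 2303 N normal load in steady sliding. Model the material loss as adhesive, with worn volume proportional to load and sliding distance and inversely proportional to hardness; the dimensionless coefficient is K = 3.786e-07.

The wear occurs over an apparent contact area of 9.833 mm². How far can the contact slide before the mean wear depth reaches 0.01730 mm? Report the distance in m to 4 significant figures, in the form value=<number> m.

Each operation carries full float precision, and intermediate values are shown rounded, and one final rounding to 4 significant figures.
Convert: Hardness H = 748.0 HV × 9.807 MPa/HV = 7336 MPa = 7.336e+09 Pa.
Convert: Contact area A = 9.833 mm² = 9.833e-06 m².
Convert: Depth limit h_lim = 0.01730 mm = 1.730e-05 m.
Working in SI base units: W = 2303 N, H = 7.336e+09 Pa, K = 3.786e-07.
Volume at the limit: V_lim = h_lim·A = 1.730e-05 · 9.833e-06 = 1.701e-10 m³.
Sliding life L = V_lim·H/(K·W) = 1.701e-10 · 7.336e+09 / (3.786e-07 · 2303) = 1431 m.

value=1431 m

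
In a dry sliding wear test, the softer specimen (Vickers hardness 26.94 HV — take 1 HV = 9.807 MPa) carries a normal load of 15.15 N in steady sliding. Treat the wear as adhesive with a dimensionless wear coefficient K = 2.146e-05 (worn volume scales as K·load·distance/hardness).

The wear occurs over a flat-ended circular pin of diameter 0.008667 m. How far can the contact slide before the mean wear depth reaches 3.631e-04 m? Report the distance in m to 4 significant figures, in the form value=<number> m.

value=1.741e+04 m

The intermediates appear rounded — the computation keeps full precision — a single final rounding to 4 significant digits.
Hardness H = 26.94 HV × 9.807 MPa/HV = 264.2 MPa = 2.642e+08 Pa.
Contact area A = π·d²/4 = π·(0.008667 m)²/4 = 5.900e-05 m².
Restated in SI base units: W = 15.15 N, H = 2.642e+08 Pa, K = 2.146e-05.
Allowed volume V_lim = h_lim·A = 3.631e-04 · 5.900e-05 = 2.142e-08 m³.
So the life L = V_lim·H/(K·W) = 2.142e-08 · 2.642e+08 / (2.146e-05 · 15.15) = 1.741e+04 m.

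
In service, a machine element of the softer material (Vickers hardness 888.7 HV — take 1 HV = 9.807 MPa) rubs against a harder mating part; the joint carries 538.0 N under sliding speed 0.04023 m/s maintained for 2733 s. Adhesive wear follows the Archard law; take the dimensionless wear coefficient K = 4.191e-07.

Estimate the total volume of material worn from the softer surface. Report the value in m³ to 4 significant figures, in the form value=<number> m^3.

value=2.844e-12 m^3

The intermediates are shown rounded, and each operation runs at full float precision. Rounded once at the end, at four significant digits.
Distance covered L = v·t = 0.04023 m/s × 2733 s = 109.9 m.
Hardness H = 888.7 HV × 9.807 MPa/HV = 8715 MPa = 8.715e+09 Pa.
Working in SI base units: W = 538.0 N, H = 8.715e+09 Pa, K = 4.191e-07.
Volume removed: V = K·W·L/H = 4.191e-07 · 538.0 · 109.9 / 8.715e+09 = 2.844e-12 m³.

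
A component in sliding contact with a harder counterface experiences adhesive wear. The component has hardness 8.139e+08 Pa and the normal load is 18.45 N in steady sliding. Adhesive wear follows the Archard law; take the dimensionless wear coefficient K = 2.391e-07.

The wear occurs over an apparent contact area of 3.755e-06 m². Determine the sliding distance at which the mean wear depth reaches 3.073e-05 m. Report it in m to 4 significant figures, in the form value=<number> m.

value=2.129e+04 m

Displayed values are rounded, and the algebra holds full precision, and a lone final rounding: 4 significant figures.
In SI base units: W = 18.45 N, H = 8.139e+08 Pa, K = 2.391e-07.
Allowed volume V_lim = h_lim·A = 3.073e-05 · 3.755e-06 = 1.154e-10 m³.
So the life L = V_lim·H/(K·W) = 1.154e-10 · 8.139e+08 / (2.391e-07 · 18.45) = 2.129e+04 m.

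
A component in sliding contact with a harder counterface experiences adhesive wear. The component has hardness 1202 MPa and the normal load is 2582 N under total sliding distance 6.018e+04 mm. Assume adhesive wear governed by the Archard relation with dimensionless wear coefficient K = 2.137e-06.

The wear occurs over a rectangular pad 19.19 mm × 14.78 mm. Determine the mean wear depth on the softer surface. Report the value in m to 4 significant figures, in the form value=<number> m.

All arithmetic keeps full precision — intermediates are shown rounded — a lone final rounding to 4 significant digits.
Convert: Sliding distance L = 6.018e+04 mm = 60.18 m.
Convert: Hardness H = 1202 MPa = 1.202e+09 Pa.
Convert: Pad sides 19.19 mm × 14.78 mm = 0.01919 m × 0.01478 m. Contact area A = 0.01919 m × 0.01478 m = 2.836e-04 m².
In SI base units, W = 2582 N, H = 1.202e+09 Pa, K = 2.137e-06.
Apply Archard: V = K·W·L/H = 2.137e-06 · 2582 · 60.18 / 1.202e+09 = 2.763e-10 m³.
Average depth h = V/A = 2.763e-10 / 2.836e-04 = 9.740e-07 m.

value=9.740e-07 m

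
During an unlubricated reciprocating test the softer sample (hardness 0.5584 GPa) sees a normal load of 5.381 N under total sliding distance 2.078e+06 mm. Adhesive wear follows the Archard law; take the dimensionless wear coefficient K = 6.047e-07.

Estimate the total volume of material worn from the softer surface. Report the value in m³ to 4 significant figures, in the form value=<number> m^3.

value=1.211e-11 m^3

Shown intermediates are rounded, and the algebra holds full precision, and a lone final rounding, at 4 significant digits.
Convert: Total distance L = 2.078e+06 mm = 2078 m.
Convert: Hardness H = 0.5584 GPa = 5.584e+08 Pa.
In SI base units, W = 5.381 N, H = 5.584e+08 Pa, K = 6.047e-07.
The Archard volume V = K·W·L/H = 6.047e-07 · 5.381 · 2078 / 5.584e+08 = 1.211e-11 m³.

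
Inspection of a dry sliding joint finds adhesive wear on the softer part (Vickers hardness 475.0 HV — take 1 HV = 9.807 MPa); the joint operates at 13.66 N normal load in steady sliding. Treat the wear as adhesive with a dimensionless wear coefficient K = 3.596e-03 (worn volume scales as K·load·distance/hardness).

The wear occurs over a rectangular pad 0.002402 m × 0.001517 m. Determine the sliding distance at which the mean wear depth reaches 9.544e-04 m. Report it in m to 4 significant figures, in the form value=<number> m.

Intermediate values appear rounded — all arithmetic keeps exact precision, and one final rounding, at four significant figures.
Hardness H = 475.0 HV × 9.807 MPa/HV = 4658 MPa = 4.658e+09 Pa.
Contact area A = 0.002402 m × 0.001517 m = 3.644e-06 m².
In SI base units: W = 13.66 N, H = 4.658e+09 Pa, K = 3.596e-03.
Permissible volume V_lim = h_lim·A = 9.544e-04 · 3.644e-06 = 3.478e-09 m³.
Life L = V_lim·H/(K·W) = 3.478e-09 · 4.658e+09 / (3.596e-03 · 13.66) = 329.8 m.

value=329.8 m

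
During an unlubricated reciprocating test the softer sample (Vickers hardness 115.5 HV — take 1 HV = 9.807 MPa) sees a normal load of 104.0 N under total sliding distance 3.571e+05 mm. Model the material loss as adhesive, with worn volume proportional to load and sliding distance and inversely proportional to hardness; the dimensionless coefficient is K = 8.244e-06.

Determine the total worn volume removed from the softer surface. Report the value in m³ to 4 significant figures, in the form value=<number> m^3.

Intermediate values are printed rounded — all working math carries full precision, and rounded just once, at four significant digits.
The distance L = 3.571e+05 mm = 357.1 m.
Hardness H = 115.5 HV × 9.807 MPa/HV = 1133 MPa = 1.133e+09 Pa.
Restated in SI base units: W = 104.0 N, H = 1.133e+09 Pa, K = 8.244e-06.
By Archard's law, V = K·W·L/H = 8.244e-06 · 104.0 · 357.1 / 1.133e+09 = 2.703e-10 m³.

value=2.703e-10 m^3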